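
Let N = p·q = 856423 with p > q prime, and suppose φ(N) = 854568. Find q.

859

φ(n) = (p−1)(q−1) = n − (p+q) + 1, so p + q = 856423 − 854568 + 1 = 1856.
p and q are the roots of t² − 1856t + 856423 = 0.
Discriminant: 1856² − 4·856423 = 3444736 − 3425692 = 19044; √19044 = 138.
q = (1856 − 138)/2 = 859, p = (1856 + 138)/2 = 997.
Check: 859 · 997 = 856423.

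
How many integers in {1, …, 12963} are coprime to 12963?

8288

Factor: 12963 = 3 · 29 · 149.
φ(12963) = (3−1) · (29−1) · (149−1) = 2 · 28 · 148 = 8288.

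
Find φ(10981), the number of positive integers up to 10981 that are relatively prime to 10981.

Factor: 10981 = 79 · 139.
φ(10981) = (79−1) · (139−1) = 78 · 138 = 10764.

10764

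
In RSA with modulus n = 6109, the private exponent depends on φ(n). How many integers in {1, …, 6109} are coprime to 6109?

Factor: 6109 = 41 · 149.
φ(6109) = (41−1) · (149−1) = 40 · 148 = 5920.

5920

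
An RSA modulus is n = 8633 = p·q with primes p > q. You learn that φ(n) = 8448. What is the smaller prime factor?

φ(n) = (p−1)(q−1) = n − (p+q) + 1, so p + q = 8633 − 8448 + 1 = 186.
p and q are the roots of t² − 186t + 8633 = 0.
Discriminant: 186² − 4·8633 = 34596 − 34532 = 64; √64 = 8.
q = (186 − 8)/2 = 89, p = (186 + 8)/2 = 97.
Check: 89 · 97 = 8633.

89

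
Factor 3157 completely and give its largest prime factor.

41

3157 = 7 · 451
451 = 11 · 41
41 is prime.
So 3157 = 7 · 11 · 41; the largest prime factor is 41.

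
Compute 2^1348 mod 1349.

2^1 ≡ 2 (mod 1349)
2^2 ≡ 2^2 = 4 ≡ 4 (mod 1349)
2^4 ≡ 4^2 = 16 ≡ 16 (mod 1349)
2^8 ≡ 16^2 = 256 ≡ 256 (mod 1349)
2^16 ≡ 256^2 = 65536 ≡ 784 (mod 1349)
2^32 ≡ 784^2 = 614656 ≡ 861 (mod 1349)
2^64 ≡ 861^2 = 741321 ≡ 720 (mod 1349)
2^128 ≡ 720^2 = 518400 ≡ 384 (mod 1349)
2^256 ≡ 384^2 = 147456 ≡ 415 (mod 1349)
2^512 ≡ 415^2 = 172225 ≡ 902 (mod 1349)
2^1024 ≡ 902^2 = 813604 ≡ 157 (mod 1349)
1348 = 1024 + 256 + 64 + 4 in binary powers of 2.
So 2^1348 ≡ 157 · 415 · 720 · 16 ≡ 651 (mod 1349).
Since 651 ≠ 1, base 2 is a Fermat witness: 1349 is composite.

651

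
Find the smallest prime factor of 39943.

59

39943 is odd.
Digit sum 28, not divisible by 3.
Ends in 3: not divisible by 5.
7: 39943 = 7·5706 + 1
11: 39943 = 11·3631 + 2
13: 39943 = 13·3072 + 7
17: 39943 = 17·2349 + 10
19: 39943 = 19·2102 + 5
23: 39943 = 23·1736 + 15
29: 39943 = 29·1377 + 10
31: 39943 = 31·1288 + 15
37: 39943 = 37·1079 + 20
41: 39943 = 41·974 + 9
43: 39943 = 43·928 + 39
47: 39943 = 47·849 + 40
53: 39943 = 53·753 + 34
59: 39943 = 59·677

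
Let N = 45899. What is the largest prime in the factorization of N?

45899 = 7 · 6557
6557 = 79 · 83
83 is prime.
So 45899 = 7 · 79 · 83; the largest prime factor is 83.

83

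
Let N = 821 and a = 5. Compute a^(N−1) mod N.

5^1 ≡ 5 (mod 821)
5^2 ≡ 5^2 = 25 ≡ 25 (mod 821)
5^4 ≡ 25^2 = 625 ≡ 625 (mod 821)
5^8 ≡ 625^2 = 390625 ≡ 650 (mod 821)
5^16 ≡ 650^2 = 422500 ≡ 506 (mod 821)
5^32 ≡ 506^2 = 256036 ≡ 705 (mod 821)
5^64 ≡ 705^2 = 497025 ≡ 320 (mod 821)
5^128 ≡ 320^2 = 102400 ≡ 596 (mod 821)
5^256 ≡ 596^2 = 355216 ≡ 544 (mod 821)
5^512 ≡ 544^2 = 295936 ≡ 376 (mod 821)
820 = 512 + 256 + 32 + 16 + 4 in binary powers of 2.
So 5^820 ≡ 376 · 544 · 705 · 506 · 625 ≡ 1 (mod 821).
Since the result is 1, base 5 gives no evidence that 821 is composite.

1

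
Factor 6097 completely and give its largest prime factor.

67

6097 = 7 · 871
871 = 13 · 67
67 is prime.
So 6097 = 7 · 13 · 67; the largest prime factor is 67.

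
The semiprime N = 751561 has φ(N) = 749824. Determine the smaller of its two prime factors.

809

φ(n) = (p−1)(q−1) = n − (p+q) + 1, so p + q = 751561 − 749824 + 1 = 1738.
p and q are the roots of t² − 1738t + 751561 = 0.
Discriminant: 1738² − 4·751561 = 3020644 − 3006244 = 14400; √14400 = 120.
q = (1738 − 120)/2 = 809, p = (1738 + 120)/2 = 929.
Check: 809 · 929 = 751561.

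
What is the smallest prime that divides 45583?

45583 is odd.
Digit sum 25, not divisible by 3.
Ends in 3: not divisible by 5.
7: 45583 = 7·6511 + 6
11: 45583 = 11·4143 + 10
13: 45583 = 13·3506 + 5
17: 45583 = 17·2681 + 6
19: 45583 = 19·2399 + 2
23: 45583 = 23·1981 + 20
29: 45583 = 29·1571 + 24
31: 45583 = 31·1470 + 13
37: 45583 = 37·1231 + 36
41: 45583 = 41·1111 + 32
43: 45583 = 43·1060 + 3
47: 45583 = 47·969 + 40
53: 45583 = 53·860 + 3
59: 45583 = 59·772 + 35
61: 45583 = 61·747 + 16
67: 45583 = 67·680 + 23
71: 45583 = 71·642 + 1
73: 45583 = 73·624 + 31
79: 45583 = 79·577

79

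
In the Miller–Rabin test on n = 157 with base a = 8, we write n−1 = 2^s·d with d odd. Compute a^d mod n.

157 − 1 = 156 = 2^2 · 39, so d = 39.
8^1 ≡ 8 (mod 157)
8^2 ≡ 8^2 = 64 ≡ 64 (mod 157)
8^4 ≡ 64^2 = 4096 ≡ 14 (mod 157)
8^8 ≡ 14^2 = 196 ≡ 39 (mod 157)
8^16 ≡ 39^2 = 1521 ≡ 108 (mod 157)
8^32 ≡ 108^2 = 11664 ≡ 46 (mod 157)
39 = 32 + 4 + 2 + 1 in binary powers of 2.
So 8^39 ≡ 46 · 14 · 64 · 8 ≡ 28 (mod 157).
Squaring chain: 28 → 156; reaches −1, so base 8 does not prove 157 composite.

28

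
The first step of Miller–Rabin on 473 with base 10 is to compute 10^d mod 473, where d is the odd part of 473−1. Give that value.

439

473 − 1 = 472 = 2^3 · 59, so d = 59.
10^1 ≡ 10 (mod 473)
10^2 ≡ 10^2 = 100 ≡ 100 (mod 473)
10^4 ≡ 100^2 = 10000 ≡ 67 (mod 473)
10^8 ≡ 67^2 = 4489 ≡ 232 (mod 473)
10^16 ≡ 232^2 = 53824 ≡ 375 (mod 473)
10^32 ≡ 375^2 = 140625 ≡ 144 (mod 473)
59 = 32 + 16 + 8 + 2 + 1 in binary powers of 2.
So 10^59 ≡ 144 · 375 · 232 · 100 · 10 ≡ 439 (mod 473).
Squaring chain: 439 → 210 → 111; never reaches −1, so base 10 is a Miller–Rabin witness that 473 is composite.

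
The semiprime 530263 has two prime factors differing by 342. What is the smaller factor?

577

Since p = q + 342, we have 530263 = q(q + 342), so q² + 342q − 530263 = 0.
Discriminant: 342² + 4·530263 = 116964 + 2121052 = 2238016; √2238016 = 1496.
q = (−342 + 1496)/2 = 577, and p = q + 342 = 919.
Check: 577 · 919 = 530263.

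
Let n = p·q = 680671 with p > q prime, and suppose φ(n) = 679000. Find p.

φ(n) = (p−1)(q−1) = n − (p+q) + 1, so p + q = 680671 − 679000 + 1 = 1672.
p and q are the roots of t² − 1672t + 680671 = 0.
Discriminant: 1672² − 4·680671 = 2795584 − 2722684 = 72900; √72900 = 270.
q = (1672 − 270)/2 = 701, p = (1672 + 270)/2 = 971.
Check: 701 · 971 = 680671.

971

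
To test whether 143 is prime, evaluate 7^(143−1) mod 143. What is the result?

82

7^1 ≡ 7 (mod 143)
7^2 ≡ 7^2 = 49 ≡ 49 (mod 143)
7^4 ≡ 49^2 = 2401 ≡ 113 (mod 143)
7^8 ≡ 113^2 = 12769 ≡ 42 (mod 143)
7^16 ≡ 42^2 = 1764 ≡ 48 (mod 143)
7^32 ≡ 48^2 = 2304 ≡ 16 (mod 143)
7^64 ≡ 16^2 = 256 ≡ 113 (mod 143)
7^128 ≡ 113^2 = 12769 ≡ 42 (mod 143)
142 = 128 + 8 + 4 + 2 in binary powers of 2.
So 7^142 ≡ 42 · 42 · 113 · 49 ≡ 82 (mod 143).
Since 82 ≠ 1, base 7 is a Fermat witness: 143 is composite.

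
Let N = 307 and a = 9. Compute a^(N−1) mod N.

1

9^1 ≡ 9 (mod 307)
9^2 ≡ 9^2 = 81 ≡ 81 (mod 307)
9^4 ≡ 81^2 = 6561 ≡ 114 (mod 307)
9^8 ≡ 114^2 = 12996 ≡ 102 (mod 307)
9^16 ≡ 102^2 = 10404 ≡ 273 (mod 307)
9^32 ≡ 273^2 = 74529 ≡ 235 (mod 307)
9^64 ≡ 235^2 = 55225 ≡ 272 (mod 307)
9^128 ≡ 272^2 = 73984 ≡ 304 (mod 307)
9^256 ≡ 304^2 = 92416 ≡ 9 (mod 307)
306 = 256 + 32 + 16 + 2 in binary powers of 2.
So 9^306 ≡ 9 · 235 · 273 · 81 ≡ 1 (mod 307).
Since the result is 1, base 9 gives no evidence that 307 is composite.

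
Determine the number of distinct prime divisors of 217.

2

217 = 7 · 31
217 = 7 · 31, which has 2 distinct prime factors.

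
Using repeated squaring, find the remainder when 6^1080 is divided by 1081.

6^1 ≡ 6 (mod 1081)
6^2 ≡ 6^2 = 36 ≡ 36 (mod 1081)
6^4 ≡ 36^2 = 1296 ≡ 215 (mod 1081)
6^8 ≡ 215^2 = 46225 ≡ 823 (mod 1081)
6^16 ≡ 823^2 = 677329 ≡ 623 (mod 1081)
6^32 ≡ 623^2 = 388129 ≡ 50 (mod 1081)
6^64 ≡ 50^2 = 2500 ≡ 338 (mod 1081)
6^128 ≡ 338^2 = 114244 ≡ 739 (mod 1081)
6^256 ≡ 739^2 = 546121 ≡ 216 (mod 1081)
6^512 ≡ 216^2 = 46656 ≡ 173 (mod 1081)
6^1024 ≡ 173^2 = 29929 ≡ 742 (mod 1081)
1080 = 1024 + 32 + 16 + 8 in binary powers of 2.
So 6^1080 ≡ 742 · 50 · 623 · 823 ≡ 243 (mod 1081).
Since 243 ≠ 1, base 6 is a Fermat witness: 1081 is composite.

243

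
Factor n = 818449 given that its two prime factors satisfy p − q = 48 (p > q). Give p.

929

Since p = q + 48, we have 818449 = q(q + 48), so q² + 48q − 818449 = 0.
Discriminant: 48² + 4·818449 = 2304 + 3273796 = 3276100; √3276100 = 1810.
q = (−48 + 1810)/2 = 881, and p = q + 48 = 929.
Check: 881 · 929 = 818449.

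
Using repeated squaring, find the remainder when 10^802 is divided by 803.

100

10^1 ≡ 10 (mod 803)
10^2 ≡ 10^2 = 100 ≡ 100 (mod 803)
10^4 ≡ 100^2 = 10000 ≡ 364 (mod 803)
10^8 ≡ 364^2 = 132496 ≡ 1 (mod 803)
10^16 ≡ 1^2 = 1 ≡ 1 (mod 803)
10^32 ≡ 1^2 = 1 ≡ 1 (mod 803)
10^64 ≡ 1^2 = 1 ≡ 1 (mod 803)
10^128 ≡ 1^2 = 1 ≡ 1 (mod 803)
10^256 ≡ 1^2 = 1 ≡ 1 (mod 803)
10^512 ≡ 1^2 = 1 ≡ 1 (mod 803)
802 = 512 + 256 + 32 + 2 in binary powers of 2.
So 10^802 ≡ 1 · 1 · 1 · 100 ≡ 100 (mod 803).
Since 100 ≠ 1, base 10 is a Fermat witness: 803 is composite.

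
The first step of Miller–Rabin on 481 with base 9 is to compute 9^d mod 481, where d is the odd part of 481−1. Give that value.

481 − 1 = 480 = 2^5 · 15, so d = 15.
9^1 ≡ 9 (mod 481)
9^2 ≡ 9^2 = 81 ≡ 81 (mod 481)
9^4 ≡ 81^2 = 6561 ≡ 308 (mod 481)
9^8 ≡ 308^2 = 94864 ≡ 107 (mod 481)
15 = 8 + 4 + 2 + 1 in binary powers of 2.
So 9^15 ≡ 107 · 308 · 81 · 9 ≡ 417 (mod 481).
Squaring chain: 417 → 248 → 417 → 248 → 417; never reaches −1, so base 9 is a Miller–Rabin witness that 481 is composite.

417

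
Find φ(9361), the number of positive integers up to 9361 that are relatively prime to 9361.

7920

Factor: 9361 = 11 · 23 · 37.
φ(9361) = (11−1) · (23−1) · (37−1) = 10 · 22 · 36 = 7920.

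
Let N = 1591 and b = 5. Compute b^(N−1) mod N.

5^1 ≡ 5 (mod 1591)
5^2 ≡ 5^2 = 25 ≡ 25 (mod 1591)
5^4 ≡ 25^2 = 625 ≡ 625 (mod 1591)
5^8 ≡ 625^2 = 390625 ≡ 830 (mod 1591)
5^16 ≡ 830^2 = 688900 ≡ 1588 (mod 1591)
5^32 ≡ 1588^2 = 2521744 ≡ 9 (mod 1591)
5^64 ≡ 9^2 = 81 ≡ 81 (mod 1591)
5^128 ≡ 81^2 = 6561 ≡ 197 (mod 1591)
5^256 ≡ 197^2 = 38809 ≡ 625 (mod 1591)
5^512 ≡ 625^2 = 390625 ≡ 830 (mod 1591)
5^1024 ≡ 830^2 = 688900 ≡ 1588 (mod 1591)
1590 = 1024 + 512 + 32 + 16 + 4 + 2 in binary powers of 2.
So 5^1590 ≡ 1588 · 830 · 9 · 1588 · 625 · 25 ≡ 1454 (mod 1591).
Since 1454 ≠ 1, base 5 is a Fermat witness: 1591 is composite.

1454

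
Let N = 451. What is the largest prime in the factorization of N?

451 = 11 · 41
41 is prime.
So 451 = 11 · 41; the largest prime factor is 41.

41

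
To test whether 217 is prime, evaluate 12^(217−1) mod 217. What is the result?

64

12^1 ≡ 12 (mod 217)
12^2 ≡ 12^2 = 144 ≡ 144 (mod 217)
12^4 ≡ 144^2 = 20736 ≡ 121 (mod 217)
12^8 ≡ 121^2 = 14641 ≡ 102 (mod 217)
12^16 ≡ 102^2 = 10404 ≡ 205 (mod 217)
12^32 ≡ 205^2 = 42025 ≡ 144 (mod 217)
12^64 ≡ 144^2 = 20736 ≡ 121 (mod 217)
12^128 ≡ 121^2 = 14641 ≡ 102 (mod 217)
216 = 128 + 64 + 16 + 8 in binary powers of 2.
So 12^216 ≡ 102 · 121 · 205 · 102 ≡ 64 (mod 217).
Since 64 ≠ 1, base 12 is a Fermat witness: 217 is composite.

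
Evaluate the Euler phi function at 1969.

1780

Factor: 1969 = 11 · 179.
φ(1969) = (11−1) · (179−1) = 10 · 178 = 1780.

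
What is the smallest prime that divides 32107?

97

32107 is odd.
Digit sum 13, not divisible by 3.
Ends in 7: not divisible by 5.
7: 32107 = 7·4586 + 5
11: 32107 = 11·2918 + 9
13: 32107 = 13·2469 + 10
17: 32107 = 17·1888 + 11
19: 32107 = 19·1689 + 16
23: 32107 = 23·1395 + 22
29: 32107 = 29·1107 + 4
31: 32107 = 31·1035 + 22
37: 32107 = 37·867 + 28
41: 32107 = 41·783 + 4
43: 32107 = 43·746 + 29
47: 32107 = 47·683 + 6
53: 32107 = 53·605 + 42
59: 32107 = 59·544 + 11
61: 32107 = 61·526 + 21
67: 32107 = 67·479 + 14
71: 32107 = 71·452 + 15
73: 32107 = 73·439 + 60
79: 32107 = 79·406 + 33
83: 32107 = 83·386 + 69
89: 32107 = 89·360 + 67
97: 32107 = 97·331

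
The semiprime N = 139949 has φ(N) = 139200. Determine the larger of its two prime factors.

401

φ(n) = (p−1)(q−1) = n − (p+q) + 1, so p + q = 139949 − 139200 + 1 = 750.
p and q are the roots of t² − 750t + 139949 = 0.
Discriminant: 750² − 4·139949 = 562500 − 559796 = 2704; √2704 = 52.
q = (750 − 52)/2 = 349, p = (750 + 52)/2 = 401.
Check: 349 · 401 = 139949.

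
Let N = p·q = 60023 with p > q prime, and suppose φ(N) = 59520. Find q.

193

φ(n) = (p−1)(q−1) = n − (p+q) + 1, so p + q = 60023 − 59520 + 1 = 504.
p and q are the roots of t² − 504t + 60023 = 0.
Discriminant: 504² − 4·60023 = 254016 − 240092 = 13924; √13924 = 118.
q = (504 − 118)/2 = 193, p = (504 + 118)/2 = 311.
Check: 193 · 311 = 60023.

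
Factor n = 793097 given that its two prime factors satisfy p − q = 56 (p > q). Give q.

863

Since p = q + 56, we have 793097 = q(q + 56), so q² + 56q − 793097 = 0.
Discriminant: 56² + 4·793097 = 3136 + 3172388 = 3175524; √3175524 = 1782.
q = (−56 + 1782)/2 = 863, and p = q + 56 = 919.
Check: 863 · 919 = 793097.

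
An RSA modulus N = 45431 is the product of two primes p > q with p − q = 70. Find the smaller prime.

181

Since p = q + 70, we have 45431 = q(q + 70), so q² + 70q − 45431 = 0.
Discriminant: 70² + 4·45431 = 4900 + 181724 = 186624; √186624 = 432.
q = (−70 + 432)/2 = 181, and p = q + 70 = 251.
Check: 181 · 251 = 45431.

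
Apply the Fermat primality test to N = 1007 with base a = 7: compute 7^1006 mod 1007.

7^1 ≡ 7 (mod 1007)
7^2 ≡ 7^2 = 49 ≡ 49 (mod 1007)
7^4 ≡ 49^2 = 2401 ≡ 387 (mod 1007)
7^8 ≡ 387^2 = 149769 ≡ 733 (mod 1007)
7^16 ≡ 733^2 = 537289 ≡ 558 (mod 1007)
7^32 ≡ 558^2 = 311364 ≡ 201 (mod 1007)
7^64 ≡ 201^2 = 40401 ≡ 121 (mod 1007)
7^128 ≡ 121^2 = 14641 ≡ 543 (mod 1007)
7^256 ≡ 543^2 = 294849 ≡ 805 (mod 1007)
7^512 ≡ 805^2 = 648025 ≡ 524 (mod 1007)
1006 = 512 + 256 + 128 + 64 + 32 + 8 + 4 + 2 in binary powers of 2.
So 7^1006 ≡ 524 · 805 · 543 · 121 · 201 · 733 · 387 · 49 ≡ 577 (mod 1007).
Since 577 ≠ 1, base 7 is a Fermat witness: 1007 is composite.

577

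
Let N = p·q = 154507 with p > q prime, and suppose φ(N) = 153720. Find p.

421

φ(n) = (p−1)(q−1) = n − (p+q) + 1, so p + q = 154507 − 153720 + 1 = 788.
p and q are the roots of t² − 788t + 154507 = 0.
Discriminant: 788² − 4·154507 = 620944 − 618028 = 2916; √2916 = 54.
q = (788 − 54)/2 = 367, p = (788 + 54)/2 = 421.
Check: 367 · 421 = 154507.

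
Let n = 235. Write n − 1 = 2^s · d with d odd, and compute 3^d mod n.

235 − 1 = 234 = 2^1 · 117, so d = 117.
3^1 ≡ 3 (mod 235)
3^2 ≡ 3^2 = 9 ≡ 9 (mod 235)
3^4 ≡ 9^2 = 81 ≡ 81 (mod 235)
3^8 ≡ 81^2 = 6561 ≡ 216 (mod 235)
3^16 ≡ 216^2 = 46656 ≡ 126 (mod 235)
3^32 ≡ 126^2 = 15876 ≡ 131 (mod 235)
3^64 ≡ 131^2 = 17161 ≡ 6 (mod 235)
117 = 64 + 32 + 16 + 4 + 1 in binary powers of 2.
So 3^117 ≡ 6 · 131 · 126 · 81 · 3 ≡ 103 (mod 235).
Squaring chain: 103; never reaches −1, so base 3 is a Miller–Rabin witness that 235 is composite.

103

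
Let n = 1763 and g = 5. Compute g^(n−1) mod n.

5^1 ≡ 5 (mod 1763)
5^2 ≡ 5^2 = 25 ≡ 25 (mod 1763)
5^4 ≡ 25^2 = 625 ≡ 625 (mod 1763)
5^8 ≡ 625^2 = 390625 ≡ 1002 (mod 1763)
5^16 ≡ 1002^2 = 1004004 ≡ 857 (mod 1763)
5^32 ≡ 857^2 = 734449 ≡ 1041 (mod 1763)
5^64 ≡ 1041^2 = 1083681 ≡ 1199 (mod 1763)
5^128 ≡ 1199^2 = 1437601 ≡ 756 (mod 1763)
5^256 ≡ 756^2 = 571536 ≡ 324 (mod 1763)
5^512 ≡ 324^2 = 104976 ≡ 959 (mod 1763)
5^1024 ≡ 959^2 = 919681 ≡ 1158 (mod 1763)
1762 = 1024 + 512 + 128 + 64 + 32 + 2 in binary powers of 2.
So 5^1762 ≡ 1158 · 959 · 756 · 1199 · 1041 · 25 ≡ 1665 (mod 1763).
Since 1665 ≠ 1, base 5 is a Fermat witness: 1763 is composite.

1665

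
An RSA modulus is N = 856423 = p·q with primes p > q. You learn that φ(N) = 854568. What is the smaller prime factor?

φ(n) = (p−1)(q−1) = n − (p+q) + 1, so p + q = 856423 − 854568 + 1 = 1856.
p and q are the roots of t² − 1856t + 856423 = 0.
Discriminant: 1856² − 4·856423 = 3444736 − 3425692 = 19044; √19044 = 138.
q = (1856 − 138)/2 = 859, p = (1856 + 138)/2 = 997.
Check: 859 · 997 = 856423.

859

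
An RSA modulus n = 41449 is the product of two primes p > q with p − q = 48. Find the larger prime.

Since p = q + 48, we have 41449 = q(q + 48), so q² + 48q − 41449 = 0.
Discriminant: 48² + 4·41449 = 2304 + 165796 = 168100; √168100 = 410.
q = (−48 + 410)/2 = 181, and p = q + 48 = 229.
Check: 181 · 229 = 41449.

229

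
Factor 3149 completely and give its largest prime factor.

67

3149 = 47 · 67
67 is prime.
So 3149 = 47 · 67; the largest prime factor is 67.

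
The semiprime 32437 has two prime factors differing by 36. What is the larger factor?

199

Since p = q + 36, we have 32437 = q(q + 36), so q² + 36q − 32437 = 0.
Discriminant: 36² + 4·32437 = 1296 + 129748 = 131044; √131044 = 362.
q = (−36 + 362)/2 = 163, and p = q + 36 = 199.
Check: 163 · 199 = 32437.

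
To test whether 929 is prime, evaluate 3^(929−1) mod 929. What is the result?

1

3^1 ≡ 3 (mod 929)
3^2 ≡ 3^2 = 9 ≡ 9 (mod 929)
3^4 ≡ 9^2 = 81 ≡ 81 (mod 929)
3^8 ≡ 81^2 = 6561 ≡ 58 (mod 929)
3^16 ≡ 58^2 = 3364 ≡ 577 (mod 929)
3^32 ≡ 577^2 = 332929 ≡ 347 (mod 929)
3^64 ≡ 347^2 = 120409 ≡ 568 (mod 929)
3^128 ≡ 568^2 = 322624 ≡ 261 (mod 929)
3^256 ≡ 261^2 = 68121 ≡ 304 (mod 929)
3^512 ≡ 304^2 = 92416 ≡ 445 (mod 929)
928 = 512 + 256 + 128 + 32 in binary powers of 2.
So 3^928 ≡ 445 · 304 · 261 · 347 ≡ 1 (mod 929).
Since the result is 1, base 3 gives no evidence that 929 is composite.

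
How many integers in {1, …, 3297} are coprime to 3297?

Factor: 3297 = 3 · 7 · 157.
φ(3297) = (3−1) · (7−1) · (157−1) = 2 · 6 · 156 = 1872.

1872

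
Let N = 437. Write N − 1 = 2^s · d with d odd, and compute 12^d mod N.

437 − 1 = 436 = 2^2 · 109, so d = 109.
12^1 ≡ 12 (mod 437)
12^2 ≡ 12^2 = 144 ≡ 144 (mod 437)
12^4 ≡ 144^2 = 20736 ≡ 197 (mod 437)
12^8 ≡ 197^2 = 38809 ≡ 353 (mod 437)
12^16 ≡ 353^2 = 124609 ≡ 64 (mod 437)
12^32 ≡ 64^2 = 4096 ≡ 163 (mod 437)
12^64 ≡ 163^2 = 26569 ≡ 349 (mod 437)
109 = 64 + 32 + 8 + 4 + 1 in binary powers of 2.
So 12^109 ≡ 349 · 163 · 353 · 197 · 12 ≡ 278 (mod 437).
Squaring chain: 278 → 372; never reaches −1, so base 12 is a Miller–Rabin witness that 437 is composite.

278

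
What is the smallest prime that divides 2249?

2249 is odd.
Digit sum 17, not divisible by 3.
Ends in 9: not divisible by 5.
7: 2249 = 7·321 + 2
11: 2249 = 11·204 + 5
13: 2249 = 13·173

13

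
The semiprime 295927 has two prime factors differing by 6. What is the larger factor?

Since p = q + 6, we have 295927 = q(q + 6), so q² + 6q − 295927 = 0.
Discriminant: 6² + 4·295927 = 36 + 1183708 = 1183744; √1183744 = 1088.
q = (−6 + 1088)/2 = 541, and p = q + 6 = 547.
Check: 541 · 547 = 295927.

547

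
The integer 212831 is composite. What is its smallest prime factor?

212831 is odd.
Digit sum 17, not divisible by 3.
Ends in 1: not divisible by 5.
7: 212831 = 7·30404 + 3
11: 212831 = 11·19348 + 3
13: 212831 = 13·16371 + 8
17: 212831 = 17·12519 + 8
19: 212831 = 19·11201 + 12
23: 212831 = 23·9253 + 12
29: 212831 = 29·7339

29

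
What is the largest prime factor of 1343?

79

1343 = 17 · 79
79 is prime.
So 1343 = 17 · 79; the largest prime factor is 79.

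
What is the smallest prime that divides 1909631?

1909631 is odd.
Digit sum 29, not divisible by 3.
Ends in 1: not divisible by 5.
7: 1909631 = 7·272804 + 3
11: 1909631 = 11·173602 + 9
13: 1909631 = 13·146894 + 9
17: 1909631 = 17·112331 + 4
19: 1909631 = 19·100506 + 17
23: 1909631 = 23·83027 + 10
29: 1909631 = 29·65849 + 10
31: 1909631 = 31·61601

31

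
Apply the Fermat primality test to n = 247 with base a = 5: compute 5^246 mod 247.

5^1 ≡ 5 (mod 247)
5^2 ≡ 5^2 = 25 ≡ 25 (mod 247)
5^4 ≡ 25^2 = 625 ≡ 131 (mod 247)
5^8 ≡ 131^2 = 17161 ≡ 118 (mod 247)
5^16 ≡ 118^2 = 13924 ≡ 92 (mod 247)
5^32 ≡ 92^2 = 8464 ≡ 66 (mod 247)
5^64 ≡ 66^2 = 4356 ≡ 157 (mod 247)
5^128 ≡ 157^2 = 24649 ≡ 196 (mod 247)
246 = 128 + 64 + 32 + 16 + 4 + 2 in binary powers of 2.
So 5^246 ≡ 196 · 157 · 66 · 92 · 131 · 25 ≡ 220 (mod 247).
Since 220 ≠ 1, base 5 is a Fermat witness: 247 is composite.

220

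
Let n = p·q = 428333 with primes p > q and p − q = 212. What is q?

Since p = q + 212, we have 428333 = q(q + 212), so q² + 212q − 428333 = 0.
Discriminant: 212² + 4·428333 = 44944 + 1713332 = 1758276; √1758276 = 1326.
q = (−212 + 1326)/2 = 557, and p = q + 212 = 769.
Check: 557 · 769 = 428333.

557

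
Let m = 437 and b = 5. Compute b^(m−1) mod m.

397

5^1 ≡ 5 (mod 437)
5^2 ≡ 5^2 = 25 ≡ 25 (mod 437)
5^4 ≡ 25^2 = 625 ≡ 188 (mod 437)
5^8 ≡ 188^2 = 35344 ≡ 384 (mod 437)
5^16 ≡ 384^2 = 147456 ≡ 187 (mod 437)
5^32 ≡ 187^2 = 34969 ≡ 9 (mod 437)
5^64 ≡ 9^2 = 81 ≡ 81 (mod 437)
5^128 ≡ 81^2 = 6561 ≡ 6 (mod 437)
5^256 ≡ 6^2 = 36 ≡ 36 (mod 437)
436 = 256 + 128 + 32 + 16 + 4 in binary powers of 2.
So 5^436 ≡ 36 · 6 · 9 · 187 · 188 ≡ 397 (mod 437).
Since 397 ≠ 1, base 5 is a Fermat witness: 437 is composite.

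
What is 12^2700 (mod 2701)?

12^1 ≡ 12 (mod 2701)
12^2 ≡ 12^2 = 144 ≡ 144 (mod 2701)
12^4 ≡ 144^2 = 20736 ≡ 1829 (mod 2701)
12^8 ≡ 1829^2 = 3345241 ≡ 1403 (mod 2701)
12^16 ≡ 1403^2 = 1968409 ≡ 2081 (mod 2701)
12^32 ≡ 2081^2 = 4330561 ≡ 858 (mod 2701)
12^64 ≡ 858^2 = 736164 ≡ 1492 (mod 2701)
12^128 ≡ 1492^2 = 2226064 ≡ 440 (mod 2701)
12^256 ≡ 440^2 = 193600 ≡ 1829 (mod 2701)
12^512 ≡ 1829^2 = 3345241 ≡ 1403 (mod 2701)
12^1024 ≡ 1403^2 = 1968409 ≡ 2081 (mod 2701)
12^2048 ≡ 2081^2 = 4330561 ≡ 858 (mod 2701)
2700 = 2048 + 512 + 128 + 8 + 4 in binary powers of 2.
So 12^2700 ≡ 858 · 1403 · 440 · 1403 · 1829 ≡ 1 (mod 2701).
Since the result is 1, base 12 gives no evidence that 2701 is composite.

1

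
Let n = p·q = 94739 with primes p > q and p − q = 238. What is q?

211

Since p = q + 238, we have 94739 = q(q + 238), so q² + 238q − 94739 = 0.
Discriminant: 238² + 4·94739 = 56644 + 378956 = 435600; √435600 = 660.
q = (−238 + 660)/2 = 211, and p = q + 238 = 449.
Check: 211 · 449 = 94739.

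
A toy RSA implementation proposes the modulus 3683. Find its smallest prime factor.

3683 is odd.
Digit sum 20, not divisible by 3.
Ends in 3: not divisible by 5.
7: 3683 = 7·526 + 1
11: 3683 = 11·334 + 9
13: 3683 = 13·283 + 4
17: 3683 = 17·216 + 11
19: 3683 = 19·193 + 16
23: 3683 = 23·160 + 3
29: 3683 = 29·127

29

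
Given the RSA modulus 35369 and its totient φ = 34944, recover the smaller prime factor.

113

φ(n) = (p−1)(q−1) = n − (p+q) + 1, so p + q = 35369 − 34944 + 1 = 426.
p and q are the roots of t² − 426t + 35369 = 0.
Discriminant: 426² − 4·35369 = 181476 − 141476 = 40000; √40000 = 200.
q = (426 − 200)/2 = 113, p = (426 + 200)/2 = 313.
Check: 113 · 313 = 35369.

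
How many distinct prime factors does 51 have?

2

51 = 3 · 17
51 = 3 · 17, which has 2 distinct prime factors.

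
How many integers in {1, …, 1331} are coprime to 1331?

1210

Factor: 1331 = 11^3.
φ(1331) = 11^2·(11−1) = 1210.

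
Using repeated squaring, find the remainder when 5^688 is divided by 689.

5^1 ≡ 5 (mod 689)
5^2 ≡ 5^2 = 25 ≡ 25 (mod 689)
5^4 ≡ 25^2 = 625 ≡ 625 (mod 689)
5^8 ≡ 625^2 = 390625 ≡ 651 (mod 689)
5^16 ≡ 651^2 = 423801 ≡ 66 (mod 689)
5^32 ≡ 66^2 = 4356 ≡ 222 (mod 689)
5^64 ≡ 222^2 = 49284 ≡ 365 (mod 689)
5^128 ≡ 365^2 = 133225 ≡ 248 (mod 689)
5^256 ≡ 248^2 = 61504 ≡ 183 (mod 689)
5^512 ≡ 183^2 = 33489 ≡ 417 (mod 689)
688 = 512 + 128 + 32 + 16 in binary powers of 2.
So 5^688 ≡ 417 · 248 · 222 · 66 ≡ 365 (mod 689).
Since 365 ≠ 1, base 5 is a Fermat witness: 689 is composite.

365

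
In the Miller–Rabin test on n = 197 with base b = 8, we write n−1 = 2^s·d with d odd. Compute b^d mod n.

14

197 − 1 = 196 = 2^2 · 49, so d = 49.
8^1 ≡ 8 (mod 197)
8^2 ≡ 8^2 = 64 ≡ 64 (mod 197)
8^4 ≡ 64^2 = 4096 ≡ 156 (mod 197)
8^8 ≡ 156^2 = 24336 ≡ 105 (mod 197)
8^16 ≡ 105^2 = 11025 ≡ 190 (mod 197)
8^32 ≡ 190^2 = 36100 ≡ 49 (mod 197)
49 = 32 + 16 + 1 in binary powers of 2.
So 8^49 ≡ 49 · 190 · 8 ≡ 14 (mod 197).
Squaring chain: 14 → 196; reaches −1, so base 8 does not prove 197 composite.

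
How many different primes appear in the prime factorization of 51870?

6

51870 = 2 · 25935
25935 = 3 · 8645
8645 = 5 · 1729
1729 = 7 · 247
247 = 13 · 19
51870 = 2 · 3 · 5 · 7 · 13 · 19, which has 6 distinct prime factors.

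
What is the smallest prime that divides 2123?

2123 is odd.
Digit sum 8, not divisible by 3.
Ends in 3: not divisible by 5.
7: 2123 = 7·303 + 2
11: 2123 = 11·193

11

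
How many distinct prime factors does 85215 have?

85215 = 3 · 28405
28405 = 5 · 5681
5681 = 13 · 437
437 = 19 · 23
85215 = 3 · 5 · 13 · 19 · 23, which has 5 distinct prime factors.

5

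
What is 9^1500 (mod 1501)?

9^1 ≡ 9 (mod 1501)
9^2 ≡ 9^2 = 81 ≡ 81 (mod 1501)
9^4 ≡ 81^2 = 6561 ≡ 557 (mod 1501)
9^8 ≡ 557^2 = 310249 ≡ 1043 (mod 1501)
9^16 ≡ 1043^2 = 1087849 ≡ 1125 (mod 1501)
9^32 ≡ 1125^2 = 1265625 ≡ 282 (mod 1501)
9^64 ≡ 282^2 = 79524 ≡ 1472 (mod 1501)
9^128 ≡ 1472^2 = 2166784 ≡ 841 (mod 1501)
9^256 ≡ 841^2 = 707281 ≡ 310 (mod 1501)
9^512 ≡ 310^2 = 96100 ≡ 36 (mod 1501)
9^1024 ≡ 36^2 = 1296 ≡ 1296 (mod 1501)
1500 = 1024 + 256 + 128 + 64 + 16 + 8 + 4 in binary powers of 2.
So 9^1500 ≡ 1296 · 310 · 841 · 1472 · 1125 · 1043 · 557 ≡ 828 (mod 1501).
Since 828 ≠ 1, base 9 is a Fermat witness: 1501 is composite.

828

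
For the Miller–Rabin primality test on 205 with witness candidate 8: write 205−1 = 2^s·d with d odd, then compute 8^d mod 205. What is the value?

197

205 − 1 = 204 = 2^2 · 51, so d = 51.
8^1 ≡ 8 (mod 205)
8^2 ≡ 8^2 = 64 ≡ 64 (mod 205)
8^4 ≡ 64^2 = 4096 ≡ 201 (mod 205)
8^8 ≡ 201^2 = 40401 ≡ 16 (mod 205)
8^16 ≡ 16^2 = 256 ≡ 51 (mod 205)
8^32 ≡ 51^2 = 2601 ≡ 141 (mod 205)
51 = 32 + 16 + 2 + 1 in binary powers of 2.
So 8^51 ≡ 141 · 51 · 64 · 8 ≡ 197 (mod 205).
Squaring chain: 197 → 64; never reaches −1, so base 8 is a Miller–Rabin witness that 205 is composite.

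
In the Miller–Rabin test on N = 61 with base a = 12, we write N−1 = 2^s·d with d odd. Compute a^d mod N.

61 − 1 = 60 = 2^2 · 15, so d = 15.
12^1 ≡ 12 (mod 61)
12^2 ≡ 12^2 = 144 ≡ 22 (mod 61)
12^4 ≡ 22^2 = 484 ≡ 57 (mod 61)
12^8 ≡ 57^2 = 3249 ≡ 16 (mod 61)
15 = 8 + 4 + 2 + 1 in binary powers of 2.
So 12^15 ≡ 16 · 57 · 22 · 12 ≡ 1 (mod 61).
Since 12^d ≡ 1 (mod 61), base 12 does not prove 61 composite.

1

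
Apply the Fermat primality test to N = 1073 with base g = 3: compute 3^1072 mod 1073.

3^1 ≡ 3 (mod 1073)
3^2 ≡ 3^2 = 9 ≡ 9 (mod 1073)
3^4 ≡ 9^2 = 81 ≡ 81 (mod 1073)
3^8 ≡ 81^2 = 6561 ≡ 123 (mod 1073)
3^16 ≡ 123^2 = 15129 ≡ 107 (mod 1073)
3^32 ≡ 107^2 = 11449 ≡ 719 (mod 1073)
3^64 ≡ 719^2 = 516961 ≡ 848 (mod 1073)
3^128 ≡ 848^2 = 719104 ≡ 194 (mod 1073)
3^256 ≡ 194^2 = 37636 ≡ 81 (mod 1073)
3^512 ≡ 81^2 = 6561 ≡ 123 (mod 1073)
3^1024 ≡ 123^2 = 15129 ≡ 107 (mod 1073)
1072 = 1024 + 32 + 16 in binary powers of 2.
So 3^1072 ≡ 107 · 719 · 107 ≡ 848 (mod 1073).
Since 848 ≠ 1, base 3 is a Fermat witness: 1073 is composite.

848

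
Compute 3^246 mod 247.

3^1 ≡ 3 (mod 247)
3^2 ≡ 3^2 = 9 ≡ 9 (mod 247)
3^4 ≡ 9^2 = 81 ≡ 81 (mod 247)
3^8 ≡ 81^2 = 6561 ≡ 139 (mod 247)
3^16 ≡ 139^2 = 19321 ≡ 55 (mod 247)
3^32 ≡ 55^2 = 3025 ≡ 61 (mod 247)
3^64 ≡ 61^2 = 3721 ≡ 16 (mod 247)
3^128 ≡ 16^2 = 256 ≡ 9 (mod 247)
246 = 128 + 64 + 32 + 16 + 4 + 2 in binary powers of 2.
So 3^246 ≡ 9 · 16 · 61 · 55 · 81 · 9 ≡ 144 (mod 247).
Since 144 ≠ 1, base 3 is a Fermat witness: 247 is composite.

144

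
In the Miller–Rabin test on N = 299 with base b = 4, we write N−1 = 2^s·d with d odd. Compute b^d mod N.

140

299 − 1 = 298 = 2^1 · 149, so d = 149.
4^1 ≡ 4 (mod 299)
4^2 ≡ 4^2 = 16 ≡ 16 (mod 299)
4^4 ≡ 16^2 = 256 ≡ 256 (mod 299)
4^8 ≡ 256^2 = 65536 ≡ 55 (mod 299)
4^16 ≡ 55^2 = 3025 ≡ 35 (mod 299)
4^32 ≡ 35^2 = 1225 ≡ 29 (mod 299)
4^64 ≡ 29^2 = 841 ≡ 243 (mod 299)
4^128 ≡ 243^2 = 59049 ≡ 146 (mod 299)
149 = 128 + 16 + 4 + 1 in binary powers of 2.
So 4^149 ≡ 146 · 35 · 256 · 4 ≡ 140 (mod 299).
Squaring chain: 140; never reaches −1, so base 4 is a Miller–Rabin witness that 299 is composite.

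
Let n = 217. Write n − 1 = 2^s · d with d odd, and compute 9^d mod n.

217 − 1 = 216 = 2^3 · 27, so d = 27.
9^1 ≡ 9 (mod 217)
9^2 ≡ 9^2 = 81 ≡ 81 (mod 217)
9^4 ≡ 81^2 = 6561 ≡ 51 (mod 217)
9^8 ≡ 51^2 = 2601 ≡ 214 (mod 217)
9^16 ≡ 214^2 = 45796 ≡ 9 (mod 217)
27 = 16 + 8 + 2 + 1 in binary powers of 2.
So 9^27 ≡ 9 · 214 · 81 · 9 ≡ 64 (mod 217).
Squaring chain: 64 → 190 → 78; never reaches −1, so base 9 is a Miller–Rabin witness that 217 is composite.

64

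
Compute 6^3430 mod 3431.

6^1 ≡ 6 (mod 3431)
6^2 ≡ 6^2 = 36 ≡ 36 (mod 3431)
6^4 ≡ 36^2 = 1296 ≡ 1296 (mod 3431)
6^8 ≡ 1296^2 = 1679616 ≡ 1857 (mod 3431)
6^16 ≡ 1857^2 = 3448449 ≡ 294 (mod 3431)
6^32 ≡ 294^2 = 86436 ≡ 661 (mod 3431)
6^64 ≡ 661^2 = 436921 ≡ 1184 (mod 3431)
6^128 ≡ 1184^2 = 1401856 ≡ 2008 (mod 3431)
6^256 ≡ 2008^2 = 4032064 ≡ 639 (mod 3431)
6^512 ≡ 639^2 = 408321 ≡ 32 (mod 3431)
6^1024 ≡ 32^2 = 1024 ≡ 1024 (mod 3431)
6^2048 ≡ 1024^2 = 1048576 ≡ 2121 (mod 3431)
3430 = 2048 + 1024 + 256 + 64 + 32 + 4 + 2 in binary powers of 2.
So 6^3430 ≡ 2121 · 1024 · 639 · 1184 · 661 · 1296 · 36 ≡ 1955 (mod 3431).
Since 1955 ≠ 1, base 6 is a Fermat witness: 3431 is composite.

1955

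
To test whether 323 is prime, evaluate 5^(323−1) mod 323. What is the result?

263

5^1 ≡ 5 (mod 323)
5^2 ≡ 5^2 = 25 ≡ 25 (mod 323)
5^4 ≡ 25^2 = 625 ≡ 302 (mod 323)
5^8 ≡ 302^2 = 91204 ≡ 118 (mod 323)
5^16 ≡ 118^2 = 13924 ≡ 35 (mod 323)
5^32 ≡ 35^2 = 1225 ≡ 256 (mod 323)
5^64 ≡ 256^2 = 65536 ≡ 290 (mod 323)
5^128 ≡ 290^2 = 84100 ≡ 120 (mod 323)
5^256 ≡ 120^2 = 14400 ≡ 188 (mod 323)
322 = 256 + 64 + 2 in binary powers of 2.
So 5^322 ≡ 188 · 290 · 25 ≡ 263 (mod 323).
Since 263 ≠ 1, base 5 is a Fermat witness: 323 is composite.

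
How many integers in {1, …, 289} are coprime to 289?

272

Factor: 289 = 17^2.
φ(289) = 17^1·(17−1) = 272.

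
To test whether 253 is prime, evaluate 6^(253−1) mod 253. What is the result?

234

6^1 ≡ 6 (mod 253)
6^2 ≡ 6^2 = 36 ≡ 36 (mod 253)
6^4 ≡ 36^2 = 1296 ≡ 31 (mod 253)
6^8 ≡ 31^2 = 961 ≡ 202 (mod 253)
6^16 ≡ 202^2 = 40804 ≡ 71 (mod 253)
6^32 ≡ 71^2 = 5041 ≡ 234 (mod 253)
6^64 ≡ 234^2 = 54756 ≡ 108 (mod 253)
6^128 ≡ 108^2 = 11664 ≡ 26 (mod 253)
252 = 128 + 64 + 32 + 16 + 8 + 4 in binary powers of 2.
So 6^252 ≡ 26 · 108 · 234 · 71 · 202 · 31 ≡ 234 (mod 253).
Since 234 ≠ 1, base 6 is a Fermat witness: 253 is composite.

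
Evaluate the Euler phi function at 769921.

734160

Factor: 769921 = 29 · 139 · 191.
φ(769921) = (29−1) · (139−1) · (191−1) = 28 · 138 · 190 = 734160.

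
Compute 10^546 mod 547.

10^1 ≡ 10 (mod 547)
10^2 ≡ 10^2 = 100 ≡ 100 (mod 547)
10^4 ≡ 100^2 = 10000 ≡ 154 (mod 547)
10^8 ≡ 154^2 = 23716 ≡ 195 (mod 547)
10^16 ≡ 195^2 = 38025 ≡ 282 (mod 547)
10^32 ≡ 282^2 = 79524 ≡ 209 (mod 547)
10^64 ≡ 209^2 = 43681 ≡ 468 (mod 547)
10^128 ≡ 468^2 = 219024 ≡ 224 (mod 547)
10^256 ≡ 224^2 = 50176 ≡ 399 (mod 547)
10^512 ≡ 399^2 = 159201 ≡ 24 (mod 547)
546 = 512 + 32 + 2 in binary powers of 2.
So 10^546 ≡ 24 · 209 · 100 ≡ 1 (mod 547).
Since the result is 1, base 10 gives no evidence that 547 is composite.

1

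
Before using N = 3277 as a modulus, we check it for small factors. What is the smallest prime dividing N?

29

3277 is odd.
Digit sum 19, not divisible by 3.
Ends in 7: not divisible by 5.
7: 3277 = 7·468 + 1
11: 3277 = 11·297 + 10
13: 3277 = 13·252 + 1
17: 3277 = 17·192 + 13
19: 3277 = 19·172 + 9
23: 3277 = 23·142 + 11
29: 3277 = 29·113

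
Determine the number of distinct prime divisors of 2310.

5

2310 = 2 · 1155
1155 = 3 · 385
385 = 5 · 77
77 = 7 · 11
2310 = 2 · 3 · 5 · 7 · 11, which has 5 distinct prime factors.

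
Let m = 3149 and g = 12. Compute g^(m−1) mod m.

2179

12^1 ≡ 12 (mod 3149)
12^2 ≡ 12^2 = 144 ≡ 144 (mod 3149)
12^4 ≡ 144^2 = 20736 ≡ 1842 (mod 3149)
12^8 ≡ 1842^2 = 3392964 ≡ 1491 (mod 3149)
12^16 ≡ 1491^2 = 2223081 ≡ 3036 (mod 3149)
12^32 ≡ 3036^2 = 9217296 ≡ 173 (mod 3149)
12^64 ≡ 173^2 = 29929 ≡ 1588 (mod 3149)
12^128 ≡ 1588^2 = 2521744 ≡ 2544 (mod 3149)
12^256 ≡ 2544^2 = 6471936 ≡ 741 (mod 3149)
12^512 ≡ 741^2 = 549081 ≡ 1155 (mod 3149)
12^1024 ≡ 1155^2 = 1334025 ≡ 1998 (mod 3149)
12^2048 ≡ 1998^2 = 3992004 ≡ 2221 (mod 3149)
3148 = 2048 + 1024 + 64 + 8 + 4 in binary powers of 2.
So 12^3148 ≡ 2221 · 1998 · 1588 · 1491 · 1842 ≡ 2179 (mod 3149).
Since 2179 ≠ 1, base 12 is a Fermat witness: 3149 is composite.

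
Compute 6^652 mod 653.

1

6^1 ≡ 6 (mod 653)
6^2 ≡ 6^2 = 36 ≡ 36 (mod 653)
6^4 ≡ 36^2 = 1296 ≡ 643 (mod 653)
6^8 ≡ 643^2 = 413449 ≡ 100 (mod 653)
6^16 ≡ 100^2 = 10000 ≡ 205 (mod 653)
6^32 ≡ 205^2 = 42025 ≡ 233 (mod 653)
6^64 ≡ 233^2 = 54289 ≡ 90 (mod 653)
6^128 ≡ 90^2 = 8100 ≡ 264 (mod 653)
6^256 ≡ 264^2 = 69696 ≡ 478 (mod 653)
6^512 ≡ 478^2 = 228484 ≡ 587 (mod 653)
652 = 512 + 128 + 8 + 4 in binary powers of 2.
So 6^652 ≡ 587 · 264 · 100 · 643 ≡ 1 (mod 653).
Since the result is 1, base 6 gives no evidence that 653 is composite.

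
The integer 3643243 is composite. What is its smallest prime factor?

79

3643243 is odd.
Digit sum 25, not divisible by 3.
Ends in 3: not divisible by 5.
7: 3643243 = 7·520463 + 2
11: 3643243 = 11·331203 + 10
13: 3643243 = 13·280249 + 6
17: 3643243 = 17·214308 + 7
19: 3643243 = 19·191749 + 12
23: 3643243 = 23·158401 + 20
29: 3643243 = 29·125629 + 2
31: 3643243 = 31·117523 + 30
37: 3643243 = 37·98466 + 1
41: 3643243 = 41·88859 + 24
43: 3643243 = 43·84726 + 25
47: 3643243 = 47·77515 + 38
53: 3643243 = 53·68740 + 23
59: 3643243 = 59·61749 + 52
61: 3643243 = 61·59725 + 18
67: 3643243 = 67·54376 + 51
71: 3643243 = 71·51313 + 20
73: 3643243 = 73·49907 + 32
79: 3643243 = 79·46117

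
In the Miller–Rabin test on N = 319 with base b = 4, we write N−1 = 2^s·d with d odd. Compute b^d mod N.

319 − 1 = 318 = 2^1 · 159, so d = 159.
4^1 ≡ 4 (mod 319)
4^2 ≡ 4^2 = 16 ≡ 16 (mod 319)
4^4 ≡ 16^2 = 256 ≡ 256 (mod 319)
4^8 ≡ 256^2 = 65536 ≡ 141 (mod 319)
4^16 ≡ 141^2 = 19881 ≡ 103 (mod 319)
4^32 ≡ 103^2 = 10609 ≡ 82 (mod 319)
4^64 ≡ 82^2 = 6724 ≡ 25 (mod 319)
4^128 ≡ 25^2 = 625 ≡ 306 (mod 319)
159 = 128 + 16 + 8 + 4 + 2 + 1 in binary powers of 2.
So 4^159 ≡ 306 · 103 · 141 · 256 · 16 · 4 ≡ 212 (mod 319).
Squaring chain: 212; never reaches −1, so base 4 is a Miller–Rabin witness that 319 is composite.

212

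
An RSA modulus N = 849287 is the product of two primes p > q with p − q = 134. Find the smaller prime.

Since p = q + 134, we have 849287 = q(q + 134), so q² + 134q − 849287 = 0.
Discriminant: 134² + 4·849287 = 17956 + 3397148 = 3415104; √3415104 = 1848.
q = (−134 + 1848)/2 = 857, and p = q + 134 = 991.
Check: 857 · 991 = 849287.

857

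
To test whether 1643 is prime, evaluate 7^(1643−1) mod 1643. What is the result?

493

7^1 ≡ 7 (mod 1643)
7^2 ≡ 7^2 = 49 ≡ 49 (mod 1643)
7^4 ≡ 49^2 = 2401 ≡ 758 (mod 1643)
7^8 ≡ 758^2 = 574564 ≡ 1157 (mod 1643)
7^16 ≡ 1157^2 = 1338649 ≡ 1247 (mod 1643)
7^32 ≡ 1247^2 = 1555009 ≡ 731 (mod 1643)
7^64 ≡ 731^2 = 534361 ≡ 386 (mod 1643)
7^128 ≡ 386^2 = 148996 ≡ 1126 (mod 1643)
7^256 ≡ 1126^2 = 1267876 ≡ 1123 (mod 1643)
7^512 ≡ 1123^2 = 1261129 ≡ 948 (mod 1643)
7^1024 ≡ 948^2 = 898704 ≡ 1626 (mod 1643)
1642 = 1024 + 512 + 64 + 32 + 8 + 2 in binary powers of 2.
So 7^1642 ≡ 1626 · 948 · 386 · 731 · 1157 · 49 ≡ 493 (mod 1643).
Since 493 ≠ 1, base 7 is a Fermat witness: 1643 is composite.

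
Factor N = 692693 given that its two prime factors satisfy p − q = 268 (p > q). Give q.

709

Since p = q + 268, we have 692693 = q(q + 268), so q² + 268q − 692693 = 0.
Discriminant: 268² + 4·692693 = 71824 + 2770772 = 2842596; √2842596 = 1686.
q = (−268 + 1686)/2 = 709, and p = q + 268 = 977.
Check: 709 · 977 = 692693.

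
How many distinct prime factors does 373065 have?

6

373065 = 3 · 124355
124355 = 5 · 24871
24871 = 7 · 3553
3553 = 11 · 323
323 = 17 · 19
373065 = 3 · 5 · 7 · 11 · 17 · 19, which has 6 distinct prime factors.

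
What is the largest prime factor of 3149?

3149 = 47 · 67
67 is prime.
So 3149 = 47 · 67; the largest prime factor is 67.

67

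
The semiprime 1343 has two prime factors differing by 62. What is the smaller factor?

Since p = q + 62, we have 1343 = q(q + 62), so q² + 62q − 1343 = 0.
Discriminant: 62² + 4·1343 = 3844 + 5372 = 9216; √9216 = 96.
q = (−62 + 96)/2 = 17, and p = q + 62 = 79.
Check: 17 · 79 = 1343.

17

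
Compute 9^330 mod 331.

9^1 ≡ 9 (mod 331)
9^2 ≡ 9^2 = 81 ≡ 81 (mod 331)
9^4 ≡ 81^2 = 6561 ≡ 272 (mod 331)
9^8 ≡ 272^2 = 73984 ≡ 171 (mod 331)
9^16 ≡ 171^2 = 29241 ≡ 113 (mod 331)
9^32 ≡ 113^2 = 12769 ≡ 191 (mod 331)
9^64 ≡ 191^2 = 36481 ≡ 71 (mod 331)
9^128 ≡ 71^2 = 5041 ≡ 76 (mod 331)
9^256 ≡ 76^2 = 5776 ≡ 149 (mod 331)
330 = 256 + 64 + 8 + 2 in binary powers of 2.
So 9^330 ≡ 149 · 71 · 171 · 81 ≡ 1 (mod 331).
Since the result is 1, base 9 gives no evidence that 331 is composite.

1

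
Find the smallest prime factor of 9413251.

71

9413251 is odd.
Digit sum 25, not divisible by 3.
Ends in 1: not divisible by 5.
7: 9413251 = 7·1344750 + 1
11: 9413251 = 11·855750 + 1
13: 9413251 = 13·724096 + 3
17: 9413251 = 17·553720 + 11
19: 9413251 = 19·495434 + 5
23: 9413251 = 23·409271 + 18
29: 9413251 = 29·324594 + 25
31: 9413251 = 31·303653 + 8
37: 9413251 = 37·254412 + 7
41: 9413251 = 41·229591 + 20
43: 9413251 = 43·218912 + 35
47: 9413251 = 47·200281 + 44
53: 9413251 = 53·177608 + 27
59: 9413251 = 59·159546 + 37
61: 9413251 = 61·154315 + 36
67: 9413251 = 67·140496 + 19
71: 9413251 = 71·132581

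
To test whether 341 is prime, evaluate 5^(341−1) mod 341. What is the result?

67

5^1 ≡ 5 (mod 341)
5^2 ≡ 5^2 = 25 ≡ 25 (mod 341)
5^4 ≡ 25^2 = 625 ≡ 284 (mod 341)
5^8 ≡ 284^2 = 80656 ≡ 180 (mod 341)
5^16 ≡ 180^2 = 32400 ≡ 5 (mod 341)
5^32 ≡ 5^2 = 25 ≡ 25 (mod 341)
5^64 ≡ 25^2 = 625 ≡ 284 (mod 341)
5^128 ≡ 284^2 = 80656 ≡ 180 (mod 341)
5^256 ≡ 180^2 = 32400 ≡ 5 (mod 341)
340 = 256 + 64 + 16 + 4 in binary powers of 2.
So 5^340 ≡ 5 · 284 · 5 · 284 ≡ 67 (mod 341).
Since 67 ≠ 1, base 5 is a Fermat witness: 341 is composite.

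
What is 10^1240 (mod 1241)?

220

10^1 ≡ 10 (mod 1241)
10^2 ≡ 10^2 = 100 ≡ 100 (mod 1241)
10^4 ≡ 100^2 = 10000 ≡ 72 (mod 1241)
10^8 ≡ 72^2 = 5184 ≡ 220 (mod 1241)
10^16 ≡ 220^2 = 48400 ≡ 1 (mod 1241)
10^32 ≡ 1^2 = 1 ≡ 1 (mod 1241)
10^64 ≡ 1^2 = 1 ≡ 1 (mod 1241)
10^128 ≡ 1^2 = 1 ≡ 1 (mod 1241)
10^256 ≡ 1^2 = 1 ≡ 1 (mod 1241)
10^512 ≡ 1^2 = 1 ≡ 1 (mod 1241)
10^1024 ≡ 1^2 = 1 ≡ 1 (mod 1241)
1240 = 1024 + 128 + 64 + 16 + 8 in binary powers of 2.
So 10^1240 ≡ 1 · 1 · 1 · 1 · 220 ≡ 220 (mod 1241).
Since 220 ≠ 1, base 10 is a Fermat witness: 1241 is composite.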